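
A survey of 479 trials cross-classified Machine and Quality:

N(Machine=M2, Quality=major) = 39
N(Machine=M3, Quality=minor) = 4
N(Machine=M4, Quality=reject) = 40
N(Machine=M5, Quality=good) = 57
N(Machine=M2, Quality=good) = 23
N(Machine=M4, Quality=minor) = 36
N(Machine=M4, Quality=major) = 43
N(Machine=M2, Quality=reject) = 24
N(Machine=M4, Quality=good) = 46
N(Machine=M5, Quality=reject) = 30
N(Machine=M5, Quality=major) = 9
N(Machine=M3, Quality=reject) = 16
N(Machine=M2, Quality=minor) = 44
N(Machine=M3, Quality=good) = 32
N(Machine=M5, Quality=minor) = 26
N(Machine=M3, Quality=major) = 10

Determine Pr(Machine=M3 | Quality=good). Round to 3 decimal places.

0.203

Total with Quality=good: 23 + 32 + 46 + 57 = 158.
P(Machine=M3 | Quality=good) = 32/158 = 0.203.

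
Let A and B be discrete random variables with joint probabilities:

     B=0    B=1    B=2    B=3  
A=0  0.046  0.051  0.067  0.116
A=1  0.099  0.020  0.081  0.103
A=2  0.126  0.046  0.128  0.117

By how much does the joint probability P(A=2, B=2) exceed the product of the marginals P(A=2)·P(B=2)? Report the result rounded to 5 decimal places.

P(A=2) = 0.126 + 0.046 + 0.128 + 0.117 = 0.417.
P(B=2) = 0.067 + 0.081 + 0.128 = 0.276.
P(A=2, B=2) − P(A=2)P(B=2) = 0.128 − 0.417×0.276 = 0.01291.

0.01291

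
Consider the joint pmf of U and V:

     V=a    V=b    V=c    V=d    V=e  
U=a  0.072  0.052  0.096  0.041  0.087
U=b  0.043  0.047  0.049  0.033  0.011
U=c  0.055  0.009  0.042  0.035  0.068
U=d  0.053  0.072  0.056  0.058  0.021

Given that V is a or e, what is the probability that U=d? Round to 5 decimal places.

0.18049

P(V=a) = 0.072 + 0.043 + 0.055 + 0.053 = 0.223.
P(V=e) = 0.087 + 0.011 + 0.068 + 0.021 = 0.187.
P(V ∈ {a, e}) = 0.223 + 0.187 = 0.410; P(U=d, V ∈ {a, e}) = 0.053 + 0.021 = 0.074.
P(U=d | V ∈ {a, e}) = 0.074/0.410 = 0.18049.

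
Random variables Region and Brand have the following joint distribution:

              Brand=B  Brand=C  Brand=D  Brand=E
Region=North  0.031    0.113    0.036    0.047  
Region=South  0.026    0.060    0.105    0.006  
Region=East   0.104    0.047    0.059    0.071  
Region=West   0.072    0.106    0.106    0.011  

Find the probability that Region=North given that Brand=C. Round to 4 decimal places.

P(Brand=C) = 0.113 + 0.060 + 0.047 + 0.106 = 0.326.
P(Region=North | Brand=C) = 0.113/0.326 = 0.3466.

0.3466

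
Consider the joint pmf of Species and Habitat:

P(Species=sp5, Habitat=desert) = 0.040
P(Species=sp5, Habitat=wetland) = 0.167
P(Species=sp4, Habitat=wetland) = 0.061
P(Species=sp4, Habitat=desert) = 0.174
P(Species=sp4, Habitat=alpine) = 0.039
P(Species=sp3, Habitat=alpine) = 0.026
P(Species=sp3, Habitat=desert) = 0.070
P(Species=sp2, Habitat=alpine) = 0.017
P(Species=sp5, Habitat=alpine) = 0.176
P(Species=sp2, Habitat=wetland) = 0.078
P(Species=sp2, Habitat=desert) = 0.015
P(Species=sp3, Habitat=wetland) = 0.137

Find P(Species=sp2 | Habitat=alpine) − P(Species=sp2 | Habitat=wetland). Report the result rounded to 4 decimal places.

-0.1102

P(Habitat=alpine) = 0.017 + 0.026 + 0.039 + 0.176 = 0.258; P(Species=sp2 | Habitat=alpine) = 0.017/0.258 = 0.06589.
P(Habitat=wetland) = 0.078 + 0.137 + 0.061 + 0.167 = 0.443; P(Species=sp2 | Habitat=wetland) = 0.078/0.443 = 0.17607.
Difference = -0.1102.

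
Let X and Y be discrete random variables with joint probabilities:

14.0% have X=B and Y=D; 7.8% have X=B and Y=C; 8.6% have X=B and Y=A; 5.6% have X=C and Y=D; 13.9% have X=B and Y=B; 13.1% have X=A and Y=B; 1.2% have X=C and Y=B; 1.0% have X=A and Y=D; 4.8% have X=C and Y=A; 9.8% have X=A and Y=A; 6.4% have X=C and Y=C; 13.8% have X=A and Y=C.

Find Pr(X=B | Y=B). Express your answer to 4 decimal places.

P(Y=B) = 0.131 + 0.139 + 0.012 = 0.282.
P(X=B | Y=B) = 0.139/0.282 = 0.4929.

0.4929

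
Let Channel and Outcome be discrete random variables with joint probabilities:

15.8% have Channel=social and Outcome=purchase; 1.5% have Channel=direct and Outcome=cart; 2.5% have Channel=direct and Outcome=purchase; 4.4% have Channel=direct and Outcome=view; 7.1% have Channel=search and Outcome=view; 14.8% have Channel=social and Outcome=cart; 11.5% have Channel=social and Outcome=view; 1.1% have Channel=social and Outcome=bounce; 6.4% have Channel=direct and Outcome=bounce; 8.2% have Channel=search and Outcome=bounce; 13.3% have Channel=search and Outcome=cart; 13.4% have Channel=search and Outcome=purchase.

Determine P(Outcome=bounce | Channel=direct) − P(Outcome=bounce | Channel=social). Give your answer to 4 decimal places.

P(Channel=direct) = 0.064 + 0.044 + 0.015 + 0.025 = 0.148; P(Outcome=bounce | Channel=direct) = 0.064/0.148 = 0.43243.
P(Channel=social) = 0.011 + 0.115 + 0.148 + 0.158 = 0.432; P(Outcome=bounce | Channel=social) = 0.011/0.432 = 0.02546.
Difference = 0.4070.

0.4070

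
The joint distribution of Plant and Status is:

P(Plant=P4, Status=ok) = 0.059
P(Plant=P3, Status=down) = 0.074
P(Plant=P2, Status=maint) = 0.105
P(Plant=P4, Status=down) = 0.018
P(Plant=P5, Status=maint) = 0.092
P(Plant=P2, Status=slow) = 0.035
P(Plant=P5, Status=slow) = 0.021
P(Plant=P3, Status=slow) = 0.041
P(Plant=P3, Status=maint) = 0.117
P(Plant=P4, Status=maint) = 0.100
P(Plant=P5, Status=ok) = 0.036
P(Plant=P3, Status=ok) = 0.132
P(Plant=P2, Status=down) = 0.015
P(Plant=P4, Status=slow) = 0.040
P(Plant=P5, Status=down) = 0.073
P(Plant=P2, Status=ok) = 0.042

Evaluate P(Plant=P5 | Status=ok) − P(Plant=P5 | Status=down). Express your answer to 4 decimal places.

P(Status=ok) = 0.042 + 0.132 + 0.059 + 0.036 = 0.269; P(Plant=P5 | Status=ok) = 0.036/0.269 = 0.13383.
P(Status=down) = 0.015 + 0.074 + 0.018 + 0.073 = 0.180; P(Plant=P5 | Status=down) = 0.073/0.180 = 0.40556.
Difference = -0.2717.

-0.2717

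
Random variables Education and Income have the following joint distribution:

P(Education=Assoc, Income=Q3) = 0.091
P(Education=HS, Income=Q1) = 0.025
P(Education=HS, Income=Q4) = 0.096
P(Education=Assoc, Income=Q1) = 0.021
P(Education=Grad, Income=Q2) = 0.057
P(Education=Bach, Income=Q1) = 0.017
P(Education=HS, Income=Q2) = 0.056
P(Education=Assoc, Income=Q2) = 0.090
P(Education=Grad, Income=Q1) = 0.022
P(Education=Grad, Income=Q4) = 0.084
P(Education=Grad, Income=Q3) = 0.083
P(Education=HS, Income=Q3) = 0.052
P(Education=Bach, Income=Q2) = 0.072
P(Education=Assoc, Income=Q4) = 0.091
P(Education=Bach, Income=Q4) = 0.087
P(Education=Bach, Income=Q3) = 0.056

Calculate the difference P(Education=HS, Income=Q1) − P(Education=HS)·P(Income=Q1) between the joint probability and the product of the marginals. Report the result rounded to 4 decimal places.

0.0055

P(Education=HS) = 0.025 + 0.056 + 0.052 + 0.096 = 0.229.
P(Income=Q1) = 0.025 + 0.021 + 0.017 + 0.022 = 0.085.
P(Education=HS, Income=Q1) − P(Education=HS)P(Income=Q1) = 0.025 − 0.229×0.085 = 0.0055.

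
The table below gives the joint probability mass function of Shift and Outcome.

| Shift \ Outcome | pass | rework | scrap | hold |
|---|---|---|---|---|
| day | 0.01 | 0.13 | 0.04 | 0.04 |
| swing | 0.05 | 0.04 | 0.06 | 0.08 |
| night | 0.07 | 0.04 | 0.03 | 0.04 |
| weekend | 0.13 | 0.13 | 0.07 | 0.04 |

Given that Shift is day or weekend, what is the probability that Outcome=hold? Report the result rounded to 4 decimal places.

P(Shift=day) = 0.01 + 0.13 + 0.04 + 0.04 = 0.22.
P(Shift=weekend) = 0.13 + 0.13 + 0.07 + 0.04 = 0.37.
P(Shift ∈ {day, weekend}) = 0.22 + 0.37 = 0.59; P(Outcome=hold, Shift ∈ {day, weekend}) = 0.04 + 0.04 = 0.08.
P(Outcome=hold | Shift ∈ {day, weekend}) = 0.08/0.59 = 0.1356.

0.1356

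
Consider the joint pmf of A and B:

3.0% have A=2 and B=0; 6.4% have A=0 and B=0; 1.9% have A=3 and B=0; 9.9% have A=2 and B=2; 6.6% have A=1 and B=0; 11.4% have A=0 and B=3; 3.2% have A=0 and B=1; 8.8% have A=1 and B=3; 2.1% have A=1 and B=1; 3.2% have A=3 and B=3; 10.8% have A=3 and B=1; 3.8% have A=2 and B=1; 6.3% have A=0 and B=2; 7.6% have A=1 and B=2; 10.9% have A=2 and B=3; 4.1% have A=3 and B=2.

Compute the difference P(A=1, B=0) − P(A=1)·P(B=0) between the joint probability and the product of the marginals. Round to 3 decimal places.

P(A=1) = 0.066 + 0.021 + 0.076 + 0.088 = 0.251.
P(B=0) = 0.064 + 0.066 + 0.030 + 0.019 = 0.179.
P(A=1, B=0) − P(A=1)P(B=0) = 0.066 − 0.251×0.179 = 0.021.

0.021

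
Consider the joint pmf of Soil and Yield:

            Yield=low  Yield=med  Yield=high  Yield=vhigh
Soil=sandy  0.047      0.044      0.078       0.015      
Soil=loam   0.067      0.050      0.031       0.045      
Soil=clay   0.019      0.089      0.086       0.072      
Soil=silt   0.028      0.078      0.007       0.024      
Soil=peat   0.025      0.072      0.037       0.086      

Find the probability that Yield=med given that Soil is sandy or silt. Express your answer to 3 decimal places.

0.380

P(Soil=sandy) = 0.047 + 0.044 + 0.078 + 0.015 = 0.184.
P(Soil=silt) = 0.028 + 0.078 + 0.007 + 0.024 = 0.137.
P(Soil ∈ {sandy, silt}) = 0.184 + 0.137 = 0.321; P(Yield=med, Soil ∈ {sandy, silt}) = 0.044 + 0.078 = 0.122.
P(Yield=med | Soil ∈ {sandy, silt}) = 0.122/0.321 = 0.380.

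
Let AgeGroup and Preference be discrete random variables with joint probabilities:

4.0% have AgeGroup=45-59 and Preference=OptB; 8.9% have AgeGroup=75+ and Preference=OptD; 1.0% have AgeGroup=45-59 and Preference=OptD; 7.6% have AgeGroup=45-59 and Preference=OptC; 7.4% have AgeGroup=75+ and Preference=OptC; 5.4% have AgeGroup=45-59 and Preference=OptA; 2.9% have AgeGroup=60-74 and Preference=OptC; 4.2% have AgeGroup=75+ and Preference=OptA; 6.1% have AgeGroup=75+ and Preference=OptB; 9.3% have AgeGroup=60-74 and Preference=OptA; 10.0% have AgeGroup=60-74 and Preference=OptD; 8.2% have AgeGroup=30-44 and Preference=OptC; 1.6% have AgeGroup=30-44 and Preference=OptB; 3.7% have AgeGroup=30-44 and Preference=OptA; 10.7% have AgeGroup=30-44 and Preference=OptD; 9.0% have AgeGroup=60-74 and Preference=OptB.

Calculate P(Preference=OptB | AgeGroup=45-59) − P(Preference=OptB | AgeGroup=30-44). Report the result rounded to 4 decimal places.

0.1561

P(AgeGroup=45-59) = 0.054 + 0.040 + 0.076 + 0.010 = 0.180; P(Preference=OptB | AgeGroup=45-59) = 0.040/0.180 = 0.22222.
P(AgeGroup=30-44) = 0.037 + 0.016 + 0.082 + 0.107 = 0.242; P(Preference=OptB | AgeGroup=30-44) = 0.016/0.242 = 0.06612.
Difference = 0.1561.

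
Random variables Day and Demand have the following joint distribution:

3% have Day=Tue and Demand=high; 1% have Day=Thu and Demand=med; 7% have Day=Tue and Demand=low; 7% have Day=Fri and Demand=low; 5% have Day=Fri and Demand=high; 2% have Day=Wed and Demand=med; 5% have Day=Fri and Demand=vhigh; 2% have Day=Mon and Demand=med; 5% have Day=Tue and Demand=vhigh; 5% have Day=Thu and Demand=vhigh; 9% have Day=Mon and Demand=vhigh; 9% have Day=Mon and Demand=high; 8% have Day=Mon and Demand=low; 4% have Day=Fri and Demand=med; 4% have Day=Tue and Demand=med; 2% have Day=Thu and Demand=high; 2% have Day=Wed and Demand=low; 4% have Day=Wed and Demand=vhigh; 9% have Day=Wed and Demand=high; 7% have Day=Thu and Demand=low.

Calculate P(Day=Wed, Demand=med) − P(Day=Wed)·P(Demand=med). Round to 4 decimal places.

P(Day=Wed) = 0.02 + 0.02 + 0.09 + 0.04 = 0.17.
P(Demand=med) = 0.02 + 0.04 + 0.02 + 0.01 + 0.04 = 0.13.
P(Day=Wed, Demand=med) − P(Day=Wed)P(Demand=med) = 0.02 − 0.17×0.13 = -0.0021.

-0.0021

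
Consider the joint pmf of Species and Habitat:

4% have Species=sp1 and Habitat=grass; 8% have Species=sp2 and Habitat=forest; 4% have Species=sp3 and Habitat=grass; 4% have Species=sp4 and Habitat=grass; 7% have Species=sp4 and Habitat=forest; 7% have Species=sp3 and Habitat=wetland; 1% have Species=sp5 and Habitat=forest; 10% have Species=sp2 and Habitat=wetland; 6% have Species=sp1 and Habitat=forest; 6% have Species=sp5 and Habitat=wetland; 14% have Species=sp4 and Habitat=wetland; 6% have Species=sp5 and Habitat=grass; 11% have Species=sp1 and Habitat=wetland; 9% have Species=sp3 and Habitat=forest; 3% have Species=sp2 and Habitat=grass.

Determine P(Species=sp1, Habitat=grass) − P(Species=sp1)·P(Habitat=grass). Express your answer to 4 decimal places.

-0.0041

P(Species=sp1) = 0.06 + 0.04 + 0.11 = 0.21.
P(Habitat=grass) = 0.04 + 0.03 + 0.04 + 0.04 + 0.06 = 0.21.
P(Species=sp1, Habitat=grass) − P(Species=sp1)P(Habitat=grass) = 0.04 − 0.21×0.21 = -0.0041.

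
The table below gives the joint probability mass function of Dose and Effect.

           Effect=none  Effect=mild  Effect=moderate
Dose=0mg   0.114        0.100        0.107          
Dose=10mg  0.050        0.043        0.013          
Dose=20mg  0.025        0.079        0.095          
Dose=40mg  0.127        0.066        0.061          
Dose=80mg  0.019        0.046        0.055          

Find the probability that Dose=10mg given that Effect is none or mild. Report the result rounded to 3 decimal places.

0.139

P(Effect=none) = 0.114 + 0.050 + 0.025 + 0.127 + 0.019 = 0.335.
P(Effect=mild) = 0.100 + 0.043 + 0.079 + 0.066 + 0.046 = 0.334.
P(Effect ∈ {none, mild}) = 0.335 + 0.334 = 0.669; P(Dose=10mg, Effect ∈ {none, mild}) = 0.050 + 0.043 = 0.093.
P(Dose=10mg | Effect ∈ {none, mild}) = 0.093/0.669 = 0.139.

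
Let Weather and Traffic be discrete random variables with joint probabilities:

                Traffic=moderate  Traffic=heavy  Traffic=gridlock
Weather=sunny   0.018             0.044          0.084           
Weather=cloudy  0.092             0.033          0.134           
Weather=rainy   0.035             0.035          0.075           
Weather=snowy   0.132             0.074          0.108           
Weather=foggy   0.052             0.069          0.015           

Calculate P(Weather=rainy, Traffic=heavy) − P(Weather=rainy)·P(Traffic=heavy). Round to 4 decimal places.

-0.0020

P(Weather=rainy) = 0.035 + 0.035 + 0.075 = 0.145.
P(Traffic=heavy) = 0.044 + 0.033 + 0.035 + 0.074 + 0.069 = 0.255.
P(Weather=rainy, Traffic=heavy) − P(Weather=rainy)P(Traffic=heavy) = 0.035 − 0.145×0.255 = -0.0020.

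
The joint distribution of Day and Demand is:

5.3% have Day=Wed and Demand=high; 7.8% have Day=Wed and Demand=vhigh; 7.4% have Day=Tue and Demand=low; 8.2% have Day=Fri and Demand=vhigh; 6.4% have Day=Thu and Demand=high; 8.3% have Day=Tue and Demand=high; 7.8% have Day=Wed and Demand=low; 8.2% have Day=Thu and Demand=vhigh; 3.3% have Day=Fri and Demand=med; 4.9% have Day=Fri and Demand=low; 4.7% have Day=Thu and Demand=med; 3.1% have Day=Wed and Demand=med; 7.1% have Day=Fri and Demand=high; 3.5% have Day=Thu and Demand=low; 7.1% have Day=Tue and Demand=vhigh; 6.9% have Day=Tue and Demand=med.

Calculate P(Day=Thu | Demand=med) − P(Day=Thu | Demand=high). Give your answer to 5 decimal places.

0.02495

P(Demand=med) = 0.069 + 0.031 + 0.047 + 0.033 = 0.180; P(Day=Thu | Demand=med) = 0.047/0.180 = 0.261111.
P(Demand=high) = 0.083 + 0.053 + 0.064 + 0.071 = 0.271; P(Day=Thu | Demand=high) = 0.064/0.271 = 0.236162.
Difference = 0.02495.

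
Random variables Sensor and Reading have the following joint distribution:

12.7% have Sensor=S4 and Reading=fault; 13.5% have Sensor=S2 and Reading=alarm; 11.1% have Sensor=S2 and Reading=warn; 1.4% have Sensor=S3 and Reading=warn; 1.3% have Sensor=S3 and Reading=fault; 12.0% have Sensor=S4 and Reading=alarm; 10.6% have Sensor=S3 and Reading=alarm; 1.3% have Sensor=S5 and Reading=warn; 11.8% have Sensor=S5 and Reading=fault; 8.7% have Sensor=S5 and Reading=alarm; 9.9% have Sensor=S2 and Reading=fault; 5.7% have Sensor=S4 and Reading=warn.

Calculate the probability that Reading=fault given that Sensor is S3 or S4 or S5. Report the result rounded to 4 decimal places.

0.3939

P(Sensor=S3) = 0.014 + 0.106 + 0.013 = 0.133.
P(Sensor=S4) = 0.057 + 0.120 + 0.127 = 0.304.
P(Sensor=S5) = 0.013 + 0.087 + 0.118 = 0.218.
P(Sensor ∈ {S3, S4, S5}) = 0.133 + 0.304 + 0.218 = 0.655; P(Reading=fault, Sensor ∈ {S3, S4, S5}) = 0.013 + 0.127 + 0.118 = 0.258.
P(Reading=fault | Sensor ∈ {S3, S4, S5}) = 0.258/0.655 = 0.3939.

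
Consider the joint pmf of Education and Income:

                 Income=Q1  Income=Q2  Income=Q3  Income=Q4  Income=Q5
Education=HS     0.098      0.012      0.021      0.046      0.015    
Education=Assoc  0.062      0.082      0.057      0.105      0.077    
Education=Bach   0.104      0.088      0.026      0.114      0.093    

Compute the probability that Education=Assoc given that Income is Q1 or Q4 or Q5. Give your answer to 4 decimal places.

P(Income=Q1) = 0.098 + 0.062 + 0.104 = 0.264.
P(Income=Q4) = 0.046 + 0.105 + 0.114 = 0.265.
P(Income=Q5) = 0.015 + 0.077 + 0.093 = 0.185.
P(Income ∈ {Q1, Q4, Q5}) = 0.264 + 0.265 + 0.185 = 0.714; P(Education=Assoc, Income ∈ {Q1, Q4, Q5}) = 0.062 + 0.105 + 0.077 = 0.244.
P(Education=Assoc | Income ∈ {Q1, Q4, Q5}) = 0.244/0.714 = 0.3417.

0.3417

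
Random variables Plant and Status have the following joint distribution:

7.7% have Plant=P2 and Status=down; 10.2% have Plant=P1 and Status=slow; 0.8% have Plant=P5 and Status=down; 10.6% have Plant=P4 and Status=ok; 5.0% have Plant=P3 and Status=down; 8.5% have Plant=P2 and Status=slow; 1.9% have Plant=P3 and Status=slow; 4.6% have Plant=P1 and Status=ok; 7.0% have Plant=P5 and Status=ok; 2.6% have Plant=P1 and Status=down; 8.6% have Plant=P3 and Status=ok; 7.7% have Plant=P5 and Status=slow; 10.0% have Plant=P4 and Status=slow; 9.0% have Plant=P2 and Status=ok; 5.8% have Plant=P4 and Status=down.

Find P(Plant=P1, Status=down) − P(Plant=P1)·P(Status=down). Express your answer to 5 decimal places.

-0.01211

P(Plant=P1) = 0.046 + 0.102 + 0.026 = 0.174.
P(Status=down) = 0.026 + 0.077 + 0.050 + 0.058 + 0.008 = 0.219.
P(Plant=P1, Status=down) − P(Plant=P1)P(Status=down) = 0.026 − 0.174×0.219 = -0.01211.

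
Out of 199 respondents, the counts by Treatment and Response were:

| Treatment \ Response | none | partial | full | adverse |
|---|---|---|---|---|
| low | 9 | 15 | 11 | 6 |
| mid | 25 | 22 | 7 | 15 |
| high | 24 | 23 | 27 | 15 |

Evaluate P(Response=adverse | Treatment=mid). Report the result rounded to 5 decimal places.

0.21739

Total with Treatment=mid: 25 + 22 + 7 + 15 = 69.
P(Response=adverse | Treatment=mid) = 15/69 = 0.21739.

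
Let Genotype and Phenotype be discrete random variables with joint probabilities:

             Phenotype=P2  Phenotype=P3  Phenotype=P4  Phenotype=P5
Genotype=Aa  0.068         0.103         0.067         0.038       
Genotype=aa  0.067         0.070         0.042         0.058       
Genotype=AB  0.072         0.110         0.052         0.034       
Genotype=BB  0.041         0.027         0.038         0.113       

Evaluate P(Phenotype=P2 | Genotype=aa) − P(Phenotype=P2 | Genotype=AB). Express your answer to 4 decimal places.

0.0140

P(Genotype=aa) = 0.067 + 0.070 + 0.042 + 0.058 = 0.237; P(Phenotype=P2 | Genotype=aa) = 0.067/0.237 = 0.28270.
P(Genotype=AB) = 0.072 + 0.110 + 0.052 + 0.034 = 0.268; P(Phenotype=P2 | Genotype=AB) = 0.072/0.268 = 0.26866.
Difference = 0.0140.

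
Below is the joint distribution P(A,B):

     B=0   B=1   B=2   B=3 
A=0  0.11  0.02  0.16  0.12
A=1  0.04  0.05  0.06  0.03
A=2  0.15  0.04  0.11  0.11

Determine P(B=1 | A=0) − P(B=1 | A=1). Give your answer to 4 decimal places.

-0.2290

P(A=0) = 0.11 + 0.02 + 0.16 + 0.12 = 0.41; P(B=1 | A=0) = 0.02/0.41 = 0.04878.
P(A=1) = 0.04 + 0.05 + 0.06 + 0.03 = 0.18; P(B=1 | A=1) = 0.05/0.18 = 0.27778.
Difference = -0.2290.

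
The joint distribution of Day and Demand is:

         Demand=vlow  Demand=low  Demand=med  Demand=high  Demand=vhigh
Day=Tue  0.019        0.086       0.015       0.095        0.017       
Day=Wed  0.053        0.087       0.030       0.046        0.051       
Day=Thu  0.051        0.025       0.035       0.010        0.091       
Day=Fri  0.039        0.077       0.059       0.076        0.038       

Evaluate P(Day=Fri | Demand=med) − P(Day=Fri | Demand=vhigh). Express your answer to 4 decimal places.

P(Demand=med) = 0.015 + 0.030 + 0.035 + 0.059 = 0.139; P(Day=Fri | Demand=med) = 0.059/0.139 = 0.42446.
P(Demand=vhigh) = 0.017 + 0.051 + 0.091 + 0.038 = 0.197; P(Day=Fri | Demand=vhigh) = 0.038/0.197 = 0.19289.
Difference = 0.2316.

0.2316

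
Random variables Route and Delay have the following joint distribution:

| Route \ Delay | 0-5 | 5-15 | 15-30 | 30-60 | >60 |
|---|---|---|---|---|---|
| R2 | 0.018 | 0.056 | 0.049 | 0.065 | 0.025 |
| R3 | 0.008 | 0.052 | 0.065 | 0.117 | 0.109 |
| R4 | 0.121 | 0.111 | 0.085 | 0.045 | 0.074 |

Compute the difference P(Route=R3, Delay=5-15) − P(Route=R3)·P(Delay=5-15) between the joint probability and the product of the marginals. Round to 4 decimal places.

-0.0249

P(Route=R3) = 0.008 + 0.052 + 0.065 + 0.117 + 0.109 = 0.351.
P(Delay=5-15) = 0.056 + 0.052 + 0.111 = 0.219.
P(Route=R3, Delay=5-15) − P(Route=R3)P(Delay=5-15) = 0.052 − 0.351×0.219 = -0.0249.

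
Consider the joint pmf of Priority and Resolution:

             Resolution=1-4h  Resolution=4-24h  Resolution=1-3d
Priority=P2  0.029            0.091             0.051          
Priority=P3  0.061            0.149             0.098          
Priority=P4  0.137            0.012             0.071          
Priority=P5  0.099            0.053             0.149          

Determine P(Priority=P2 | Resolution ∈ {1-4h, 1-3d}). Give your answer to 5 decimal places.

0.11511

P(Resolution=1-4h) = 0.029 + 0.061 + 0.137 + 0.099 = 0.326.
P(Resolution=1-3d) = 0.051 + 0.098 + 0.071 + 0.149 = 0.369.
P(Resolution ∈ {1-4h, 1-3d}) = 0.326 + 0.369 = 0.695; P(Priority=P2, Resolution ∈ {1-4h, 1-3d}) = 0.029 + 0.051 = 0.080.
P(Priority=P2 | Resolution ∈ {1-4h, 1-3d}) = 0.080/0.695 = 0.11511.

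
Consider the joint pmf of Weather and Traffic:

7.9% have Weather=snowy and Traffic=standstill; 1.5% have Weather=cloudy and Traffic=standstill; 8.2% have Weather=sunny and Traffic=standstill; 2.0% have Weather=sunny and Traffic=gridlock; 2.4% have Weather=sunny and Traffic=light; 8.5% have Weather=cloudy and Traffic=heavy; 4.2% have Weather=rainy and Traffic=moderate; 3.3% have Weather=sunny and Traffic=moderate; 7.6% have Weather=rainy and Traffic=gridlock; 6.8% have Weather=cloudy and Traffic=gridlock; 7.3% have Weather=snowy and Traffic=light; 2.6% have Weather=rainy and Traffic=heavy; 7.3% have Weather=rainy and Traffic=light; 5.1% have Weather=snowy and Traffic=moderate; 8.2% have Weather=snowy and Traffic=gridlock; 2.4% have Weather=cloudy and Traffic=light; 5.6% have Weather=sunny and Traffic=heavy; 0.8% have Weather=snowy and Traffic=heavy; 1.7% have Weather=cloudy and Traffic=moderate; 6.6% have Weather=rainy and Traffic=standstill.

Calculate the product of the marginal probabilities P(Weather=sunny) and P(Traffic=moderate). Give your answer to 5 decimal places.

P(Weather=sunny) = 0.024 + 0.033 + 0.056 + 0.020 + 0.082 = 0.215.
P(Traffic=moderate) = 0.033 + 0.017 + 0.042 + 0.051 = 0.143.
Product: 0.215 × 0.143 = 0.03075.

0.03075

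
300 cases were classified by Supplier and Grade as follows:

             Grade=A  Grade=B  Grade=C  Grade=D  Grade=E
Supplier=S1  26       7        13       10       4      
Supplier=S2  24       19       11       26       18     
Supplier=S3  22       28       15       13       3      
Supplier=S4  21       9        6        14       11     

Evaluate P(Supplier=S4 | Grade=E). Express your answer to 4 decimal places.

0.3056

Total with Grade=E: 4 + 18 + 3 + 11 = 36.
P(Supplier=S4 | Grade=E) = 11/36 = 0.3056.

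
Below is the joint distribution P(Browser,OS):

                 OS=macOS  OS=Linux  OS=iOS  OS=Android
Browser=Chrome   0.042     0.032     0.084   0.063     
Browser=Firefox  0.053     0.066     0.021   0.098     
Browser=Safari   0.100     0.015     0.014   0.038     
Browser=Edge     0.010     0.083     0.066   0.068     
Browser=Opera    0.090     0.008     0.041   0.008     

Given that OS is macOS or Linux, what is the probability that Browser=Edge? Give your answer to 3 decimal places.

P(OS=macOS) = 0.042 + 0.053 + 0.100 + 0.010 + 0.090 = 0.295.
P(OS=Linux) = 0.032 + 0.066 + 0.015 + 0.083 + 0.008 = 0.204.
P(OS ∈ {macOS, Linux}) = 0.295 + 0.204 = 0.499; P(Browser=Edge, OS ∈ {macOS, Linux}) = 0.010 + 0.083 = 0.093.
P(Browser=Edge | OS ∈ {macOS, Linux}) = 0.093/0.499 = 0.186.

0.186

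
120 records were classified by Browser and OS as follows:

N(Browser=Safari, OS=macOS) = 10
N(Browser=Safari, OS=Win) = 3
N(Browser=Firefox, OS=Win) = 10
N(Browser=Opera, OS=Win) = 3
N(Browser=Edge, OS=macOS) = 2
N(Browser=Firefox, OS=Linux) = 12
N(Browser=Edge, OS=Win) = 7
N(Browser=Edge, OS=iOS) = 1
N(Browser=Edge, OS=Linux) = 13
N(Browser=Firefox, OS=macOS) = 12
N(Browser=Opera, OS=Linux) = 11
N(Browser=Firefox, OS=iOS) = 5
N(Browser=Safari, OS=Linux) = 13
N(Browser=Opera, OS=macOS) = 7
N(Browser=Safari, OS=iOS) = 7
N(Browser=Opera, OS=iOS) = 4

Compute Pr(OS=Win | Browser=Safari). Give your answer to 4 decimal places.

0.0909

Total with Browser=Safari: 3 + 10 + 13 + 7 = 33.
P(OS=Win | Browser=Safari) = 3/33 = 0.0909.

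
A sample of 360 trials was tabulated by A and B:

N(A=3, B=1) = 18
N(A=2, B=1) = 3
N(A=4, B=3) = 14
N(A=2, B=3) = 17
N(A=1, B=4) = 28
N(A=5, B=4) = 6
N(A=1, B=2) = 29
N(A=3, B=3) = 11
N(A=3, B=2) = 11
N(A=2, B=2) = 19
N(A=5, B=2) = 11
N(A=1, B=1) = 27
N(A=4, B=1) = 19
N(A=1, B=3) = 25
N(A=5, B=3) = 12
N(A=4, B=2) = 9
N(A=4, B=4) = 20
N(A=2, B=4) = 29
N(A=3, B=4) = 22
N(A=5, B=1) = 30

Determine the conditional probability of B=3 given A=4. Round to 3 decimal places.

Total with A=4: 19 + 9 + 14 + 20 = 62.
P(B=3 | A=4) = 14/62 = 0.226.

0.226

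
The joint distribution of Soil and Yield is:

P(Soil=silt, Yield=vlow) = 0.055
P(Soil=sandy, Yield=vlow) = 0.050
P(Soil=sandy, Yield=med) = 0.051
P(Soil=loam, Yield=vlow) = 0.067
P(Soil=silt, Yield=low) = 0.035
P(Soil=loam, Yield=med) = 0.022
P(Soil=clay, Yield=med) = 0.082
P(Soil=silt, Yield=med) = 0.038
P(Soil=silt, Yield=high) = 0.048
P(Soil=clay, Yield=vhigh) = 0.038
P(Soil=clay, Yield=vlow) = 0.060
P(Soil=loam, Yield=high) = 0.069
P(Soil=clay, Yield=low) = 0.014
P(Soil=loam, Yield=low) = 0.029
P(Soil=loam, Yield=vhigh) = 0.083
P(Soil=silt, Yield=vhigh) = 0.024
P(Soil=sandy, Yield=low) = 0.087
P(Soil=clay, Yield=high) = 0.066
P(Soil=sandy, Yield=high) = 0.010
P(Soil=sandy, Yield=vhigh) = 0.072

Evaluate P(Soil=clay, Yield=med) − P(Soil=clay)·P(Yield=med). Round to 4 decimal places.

0.0318

P(Soil=clay) = 0.060 + 0.014 + 0.082 + 0.066 + 0.038 = 0.260.
P(Yield=med) = 0.051 + 0.022 + 0.082 + 0.038 = 0.193.
P(Soil=clay, Yield=med) − P(Soil=clay)P(Yield=med) = 0.082 − 0.260×0.193 = 0.0318.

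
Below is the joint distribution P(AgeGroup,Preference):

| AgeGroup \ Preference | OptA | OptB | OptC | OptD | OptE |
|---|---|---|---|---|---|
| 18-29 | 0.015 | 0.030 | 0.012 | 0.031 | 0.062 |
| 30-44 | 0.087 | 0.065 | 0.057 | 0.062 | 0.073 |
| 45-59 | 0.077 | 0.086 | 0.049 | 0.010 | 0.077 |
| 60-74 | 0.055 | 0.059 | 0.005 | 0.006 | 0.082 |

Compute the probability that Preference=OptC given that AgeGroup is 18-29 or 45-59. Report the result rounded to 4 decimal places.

P(AgeGroup=18-29) = 0.015 + 0.030 + 0.012 + 0.031 + 0.062 = 0.150.
P(AgeGroup=45-59) = 0.077 + 0.086 + 0.049 + 0.010 + 0.077 = 0.299.
P(AgeGroup ∈ {18-29, 45-59}) = 0.150 + 0.299 = 0.449; P(Preference=OptC, AgeGroup ∈ {18-29, 45-59}) = 0.012 + 0.049 = 0.061.
P(Preference=OptC | AgeGroup ∈ {18-29, 45-59}) = 0.061/0.449 = 0.1359.

0.1359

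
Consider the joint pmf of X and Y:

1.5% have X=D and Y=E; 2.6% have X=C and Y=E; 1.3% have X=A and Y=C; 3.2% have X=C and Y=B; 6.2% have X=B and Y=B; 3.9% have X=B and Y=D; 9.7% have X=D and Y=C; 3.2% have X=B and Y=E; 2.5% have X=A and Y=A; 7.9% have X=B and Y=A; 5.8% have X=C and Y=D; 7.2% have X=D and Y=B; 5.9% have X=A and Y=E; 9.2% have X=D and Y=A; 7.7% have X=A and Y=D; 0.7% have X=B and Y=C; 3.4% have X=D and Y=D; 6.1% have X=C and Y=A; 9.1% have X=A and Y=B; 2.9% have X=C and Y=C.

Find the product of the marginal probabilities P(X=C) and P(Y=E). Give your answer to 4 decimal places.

0.0272

P(X=C) = 0.061 + 0.032 + 0.029 + 0.058 + 0.026 = 0.206.
P(Y=E) = 0.059 + 0.032 + 0.026 + 0.015 = 0.132.
Product: 0.206 × 0.132 = 0.0272.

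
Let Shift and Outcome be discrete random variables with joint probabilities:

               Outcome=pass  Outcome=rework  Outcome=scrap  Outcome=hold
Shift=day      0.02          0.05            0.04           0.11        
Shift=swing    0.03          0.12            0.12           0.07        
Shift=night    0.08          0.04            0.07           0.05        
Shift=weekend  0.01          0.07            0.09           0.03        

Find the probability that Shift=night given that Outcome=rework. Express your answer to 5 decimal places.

P(Outcome=rework) = 0.05 + 0.12 + 0.04 + 0.07 = 0.28.
P(Shift=night | Outcome=rework) = 0.04/0.28 = 0.14286.

0.14286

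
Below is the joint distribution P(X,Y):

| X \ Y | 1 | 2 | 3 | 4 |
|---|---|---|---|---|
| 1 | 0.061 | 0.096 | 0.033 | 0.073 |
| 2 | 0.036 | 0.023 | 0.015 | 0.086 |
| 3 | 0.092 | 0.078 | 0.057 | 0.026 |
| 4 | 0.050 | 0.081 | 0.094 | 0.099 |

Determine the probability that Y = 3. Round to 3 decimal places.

P(Y=3) = 0.033 + 0.015 + 0.057 + 0.094 = 0.199.

0.199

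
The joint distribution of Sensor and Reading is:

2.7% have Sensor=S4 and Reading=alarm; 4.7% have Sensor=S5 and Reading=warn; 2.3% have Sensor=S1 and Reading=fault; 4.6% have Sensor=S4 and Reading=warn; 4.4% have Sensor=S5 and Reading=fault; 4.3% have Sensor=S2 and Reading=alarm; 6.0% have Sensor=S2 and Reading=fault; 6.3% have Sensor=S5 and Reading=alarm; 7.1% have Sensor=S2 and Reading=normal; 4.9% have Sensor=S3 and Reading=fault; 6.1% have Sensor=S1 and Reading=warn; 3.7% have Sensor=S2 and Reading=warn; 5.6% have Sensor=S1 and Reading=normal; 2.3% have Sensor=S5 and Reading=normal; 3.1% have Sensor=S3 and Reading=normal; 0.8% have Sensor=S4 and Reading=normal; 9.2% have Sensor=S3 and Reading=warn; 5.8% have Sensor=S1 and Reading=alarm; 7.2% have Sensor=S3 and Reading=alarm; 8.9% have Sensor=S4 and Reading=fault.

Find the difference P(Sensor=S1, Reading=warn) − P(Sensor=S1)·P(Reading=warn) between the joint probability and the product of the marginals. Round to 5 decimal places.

0.00497

P(Sensor=S1) = 0.056 + 0.061 + 0.058 + 0.023 = 0.198.
P(Reading=warn) = 0.061 + 0.037 + 0.092 + 0.046 + 0.047 = 0.283.
P(Sensor=S1, Reading=warn) − P(Sensor=S1)P(Reading=warn) = 0.061 − 0.198×0.283 = 0.00497.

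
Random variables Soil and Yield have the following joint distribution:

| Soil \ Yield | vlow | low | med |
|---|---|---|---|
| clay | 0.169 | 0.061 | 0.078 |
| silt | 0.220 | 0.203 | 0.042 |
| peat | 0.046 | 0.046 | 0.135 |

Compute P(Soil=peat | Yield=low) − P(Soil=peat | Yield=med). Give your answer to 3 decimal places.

P(Yield=low) = 0.061 + 0.203 + 0.046 = 0.310; P(Soil=peat | Yield=low) = 0.046/0.310 = 0.1484.
P(Yield=med) = 0.078 + 0.042 + 0.135 = 0.255; P(Soil=peat | Yield=med) = 0.135/0.255 = 0.5294.
Difference = -0.381.

-0.381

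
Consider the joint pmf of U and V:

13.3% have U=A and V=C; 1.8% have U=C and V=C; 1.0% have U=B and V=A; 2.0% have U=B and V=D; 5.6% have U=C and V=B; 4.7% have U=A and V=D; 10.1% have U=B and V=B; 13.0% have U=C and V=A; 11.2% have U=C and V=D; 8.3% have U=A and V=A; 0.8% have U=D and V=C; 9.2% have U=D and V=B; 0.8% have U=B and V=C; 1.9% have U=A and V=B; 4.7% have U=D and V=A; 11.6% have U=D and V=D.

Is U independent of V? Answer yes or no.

no

P(U=A) = 0.282 and P(V=C) = 0.167, so their product is 0.04709, but P(U=A, V=C) = 0.133. Since these differ, U and V are not independent.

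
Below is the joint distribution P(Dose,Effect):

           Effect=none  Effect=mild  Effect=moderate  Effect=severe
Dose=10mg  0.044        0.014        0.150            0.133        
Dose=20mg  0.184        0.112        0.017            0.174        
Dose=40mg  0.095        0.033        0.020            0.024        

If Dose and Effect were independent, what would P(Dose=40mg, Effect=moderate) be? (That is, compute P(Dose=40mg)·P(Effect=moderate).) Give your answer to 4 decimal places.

0.0322

P(Dose=40mg) = 0.095 + 0.033 + 0.020 + 0.024 = 0.172.
P(Effect=moderate) = 0.150 + 0.017 + 0.020 = 0.187.
Product: 0.172 × 0.187 = 0.0322.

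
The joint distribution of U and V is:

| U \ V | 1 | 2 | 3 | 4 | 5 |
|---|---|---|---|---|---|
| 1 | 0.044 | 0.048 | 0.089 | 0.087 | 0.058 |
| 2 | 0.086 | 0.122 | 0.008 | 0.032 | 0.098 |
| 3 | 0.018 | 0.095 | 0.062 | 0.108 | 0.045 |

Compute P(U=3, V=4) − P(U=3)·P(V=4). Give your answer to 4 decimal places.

0.0335

P(U=3) = 0.018 + 0.095 + 0.062 + 0.108 + 0.045 = 0.328.
P(V=4) = 0.087 + 0.032 + 0.108 = 0.227.
P(U=3, V=4) − P(U=3)P(V=4) = 0.108 − 0.328×0.227 = 0.0335.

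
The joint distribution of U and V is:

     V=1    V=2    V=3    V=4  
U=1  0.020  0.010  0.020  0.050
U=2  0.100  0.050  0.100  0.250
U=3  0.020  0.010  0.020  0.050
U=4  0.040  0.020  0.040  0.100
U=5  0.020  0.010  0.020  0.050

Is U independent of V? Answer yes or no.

yes

Every cell satisfies P(U,V) = P(U)·P(V). For instance P(U=2) = 0.500, P(V=2) = 0.100, and 0.500×0.100 = 0.050 matches the joint entry. So U and V are independent.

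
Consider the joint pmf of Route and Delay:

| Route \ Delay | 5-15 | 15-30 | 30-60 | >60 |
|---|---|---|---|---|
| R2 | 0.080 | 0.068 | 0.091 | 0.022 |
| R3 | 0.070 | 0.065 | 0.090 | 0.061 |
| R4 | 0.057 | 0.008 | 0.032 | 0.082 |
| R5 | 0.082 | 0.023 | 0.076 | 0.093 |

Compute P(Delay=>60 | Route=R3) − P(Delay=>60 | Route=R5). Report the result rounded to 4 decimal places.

P(Route=R3) = 0.070 + 0.065 + 0.090 + 0.061 = 0.286; P(Delay=>60 | Route=R3) = 0.061/0.286 = 0.21329.
P(Route=R5) = 0.082 + 0.023 + 0.076 + 0.093 = 0.274; P(Delay=>60 | Route=R5) = 0.093/0.274 = 0.33942.
Difference = -0.1261.

-0.1261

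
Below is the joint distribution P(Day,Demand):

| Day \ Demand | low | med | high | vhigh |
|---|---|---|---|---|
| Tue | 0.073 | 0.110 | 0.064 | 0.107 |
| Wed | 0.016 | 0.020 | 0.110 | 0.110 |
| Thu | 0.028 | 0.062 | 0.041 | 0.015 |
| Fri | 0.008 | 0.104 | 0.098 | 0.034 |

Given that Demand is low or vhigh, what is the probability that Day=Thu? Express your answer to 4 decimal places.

0.1100

P(Demand=low) = 0.073 + 0.016 + 0.028 + 0.008 = 0.125.
P(Demand=vhigh) = 0.107 + 0.110 + 0.015 + 0.034 = 0.266.
P(Demand ∈ {low, vhigh}) = 0.125 + 0.266 = 0.391; P(Day=Thu, Demand ∈ {low, vhigh}) = 0.028 + 0.015 = 0.043.
P(Day=Thu | Demand ∈ {low, vhigh}) = 0.043/0.391 = 0.1100.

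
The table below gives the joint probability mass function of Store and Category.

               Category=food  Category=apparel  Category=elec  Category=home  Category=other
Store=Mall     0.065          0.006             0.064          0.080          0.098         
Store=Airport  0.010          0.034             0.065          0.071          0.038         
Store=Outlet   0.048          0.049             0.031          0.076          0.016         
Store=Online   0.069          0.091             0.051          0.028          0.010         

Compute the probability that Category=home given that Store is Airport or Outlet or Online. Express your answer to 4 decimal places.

P(Store=Airport) = 0.010 + 0.034 + 0.065 + 0.071 + 0.038 = 0.218.
P(Store=Outlet) = 0.048 + 0.049 + 0.031 + 0.076 + 0.016 = 0.220.
P(Store=Online) = 0.069 + 0.091 + 0.051 + 0.028 + 0.010 = 0.249.
P(Store ∈ {Airport, Outlet, Online}) = 0.218 + 0.220 + 0.249 = 0.687; P(Category=home, Store ∈ {Airport, Outlet, Online}) = 0.071 + 0.076 + 0.028 = 0.175.
P(Category=home | Store ∈ {Airport, Outlet, Online}) = 0.175/0.687 = 0.2547.

0.2547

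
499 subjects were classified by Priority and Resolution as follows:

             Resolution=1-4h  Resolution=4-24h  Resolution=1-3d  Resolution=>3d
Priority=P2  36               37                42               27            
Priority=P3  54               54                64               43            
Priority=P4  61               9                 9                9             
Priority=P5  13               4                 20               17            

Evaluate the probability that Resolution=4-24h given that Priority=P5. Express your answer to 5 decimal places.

Total with Priority=P5: 13 + 4 + 20 + 17 = 54.
P(Resolution=4-24h | Priority=P5) = 4/54 = 0.07407.

0.07407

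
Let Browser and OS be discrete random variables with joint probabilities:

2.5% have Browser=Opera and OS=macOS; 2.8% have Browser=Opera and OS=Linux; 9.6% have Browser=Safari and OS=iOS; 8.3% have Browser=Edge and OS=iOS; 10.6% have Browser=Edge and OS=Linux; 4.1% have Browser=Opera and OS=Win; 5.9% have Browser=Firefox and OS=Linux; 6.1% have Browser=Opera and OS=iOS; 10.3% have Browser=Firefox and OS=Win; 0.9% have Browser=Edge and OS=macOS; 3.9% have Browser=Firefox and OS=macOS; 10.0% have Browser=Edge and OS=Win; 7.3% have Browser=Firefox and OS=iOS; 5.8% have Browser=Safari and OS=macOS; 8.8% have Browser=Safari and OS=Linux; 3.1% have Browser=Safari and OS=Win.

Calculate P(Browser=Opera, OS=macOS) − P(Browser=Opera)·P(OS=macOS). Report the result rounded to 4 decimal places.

0.0047

P(Browser=Opera) = 0.041 + 0.025 + 0.028 + 0.061 = 0.155.
P(OS=macOS) = 0.039 + 0.058 + 0.009 + 0.025 = 0.131.
P(Browser=Opera, OS=macOS) − P(Browser=Opera)P(OS=macOS) = 0.025 − 0.155×0.131 = 0.0047.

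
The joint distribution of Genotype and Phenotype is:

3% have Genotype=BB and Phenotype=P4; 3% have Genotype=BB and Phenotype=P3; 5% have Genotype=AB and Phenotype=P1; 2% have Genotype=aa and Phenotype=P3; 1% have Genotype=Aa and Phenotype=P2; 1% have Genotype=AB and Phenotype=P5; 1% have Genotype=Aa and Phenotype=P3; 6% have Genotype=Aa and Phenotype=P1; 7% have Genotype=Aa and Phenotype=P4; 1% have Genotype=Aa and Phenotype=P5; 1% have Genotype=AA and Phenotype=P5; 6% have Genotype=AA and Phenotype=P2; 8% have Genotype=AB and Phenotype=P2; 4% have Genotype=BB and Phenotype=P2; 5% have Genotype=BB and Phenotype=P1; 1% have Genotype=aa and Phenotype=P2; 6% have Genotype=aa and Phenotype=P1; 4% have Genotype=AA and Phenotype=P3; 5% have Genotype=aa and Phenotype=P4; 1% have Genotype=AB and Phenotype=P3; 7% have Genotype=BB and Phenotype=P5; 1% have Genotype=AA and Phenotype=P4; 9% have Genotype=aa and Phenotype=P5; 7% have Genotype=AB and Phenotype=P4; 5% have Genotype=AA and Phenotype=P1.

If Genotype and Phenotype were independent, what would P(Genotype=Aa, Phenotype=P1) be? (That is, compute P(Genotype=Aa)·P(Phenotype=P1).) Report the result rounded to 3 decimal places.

0.043

P(Genotype=Aa) = 0.06 + 0.01 + 0.01 + 0.07 + 0.01 = 0.16.
P(Phenotype=P1) = 0.05 + 0.06 + 0.06 + 0.05 + 0.05 = 0.27.
Product: 0.16 × 0.27 = 0.043.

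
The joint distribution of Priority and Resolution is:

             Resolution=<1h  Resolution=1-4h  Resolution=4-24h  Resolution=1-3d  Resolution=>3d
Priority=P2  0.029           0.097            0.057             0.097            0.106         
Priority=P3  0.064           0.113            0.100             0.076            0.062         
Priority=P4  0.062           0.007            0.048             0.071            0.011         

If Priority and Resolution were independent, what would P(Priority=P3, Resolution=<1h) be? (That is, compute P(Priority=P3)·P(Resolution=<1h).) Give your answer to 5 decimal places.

P(Priority=P3) = 0.064 + 0.113 + 0.100 + 0.076 + 0.062 = 0.415.
P(Resolution=<1h) = 0.029 + 0.064 + 0.062 = 0.155.
Product: 0.415 × 0.155 = 0.06433.

0.06433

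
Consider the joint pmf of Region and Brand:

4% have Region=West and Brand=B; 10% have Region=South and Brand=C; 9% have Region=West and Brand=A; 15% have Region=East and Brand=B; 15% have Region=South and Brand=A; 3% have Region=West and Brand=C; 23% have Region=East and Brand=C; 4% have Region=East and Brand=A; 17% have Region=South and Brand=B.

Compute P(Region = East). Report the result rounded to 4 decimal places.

0.4200

P(Region=East) = 0.04 + 0.15 + 0.23 = 0.42.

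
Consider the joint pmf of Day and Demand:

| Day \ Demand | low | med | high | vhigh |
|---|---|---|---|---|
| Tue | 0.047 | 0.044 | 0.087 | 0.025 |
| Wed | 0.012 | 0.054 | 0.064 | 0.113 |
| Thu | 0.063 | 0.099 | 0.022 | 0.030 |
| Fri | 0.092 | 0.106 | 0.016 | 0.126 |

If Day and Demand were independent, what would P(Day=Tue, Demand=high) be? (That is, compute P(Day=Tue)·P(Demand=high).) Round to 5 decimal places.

0.03837

P(Day=Tue) = 0.047 + 0.044 + 0.087 + 0.025 = 0.203.
P(Demand=high) = 0.087 + 0.064 + 0.022 + 0.016 = 0.189.
Product: 0.203 × 0.189 = 0.03837.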